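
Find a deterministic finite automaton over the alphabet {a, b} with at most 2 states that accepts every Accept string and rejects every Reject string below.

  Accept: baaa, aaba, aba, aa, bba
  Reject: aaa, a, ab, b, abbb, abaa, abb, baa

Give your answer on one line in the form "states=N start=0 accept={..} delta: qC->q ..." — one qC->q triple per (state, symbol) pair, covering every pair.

states=2 start=0 accept={0} delta: 0a->1 0b->1 1a->0 1b->1

Fold the examples into a partial DFA from state 0: repeatedly fix the first undefined (state, symbol) met by the shortest-then-alphabetical prefix, trying targets in increasing order and rejecting any under which an Accept and a Reject string meet in one state with the same remainder; add a state when all current targets are rejected. Accepting states are where Accept strings end.
a: 0a undefined. 0a->0: no, aa/aaa meet in 0. Open state 1: 0a->1.
b: 0b undefined. 0b->0: no, baaa/aaa meet in 1 with "aa" left. 0b->1: ok.
aa: 1a undefined. 1a->0: ok.
ab: 1b undefined. 1b->0: no, baaa/ab meet in 0. 1b->1: ok.
All examples now run through 2 states with every (state, symbol) defined. Accept strings end in {0}, Reject strings end in {1}; accept={0}.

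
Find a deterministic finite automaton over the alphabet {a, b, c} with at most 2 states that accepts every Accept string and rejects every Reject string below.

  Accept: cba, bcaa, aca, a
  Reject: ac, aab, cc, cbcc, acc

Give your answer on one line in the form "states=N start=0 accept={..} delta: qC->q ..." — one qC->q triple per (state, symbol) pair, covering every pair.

Fold the examples into a partial DFA from state 0: repeatedly fix the first undefined (state, symbol) met by the shortest-then-alphabetical prefix, trying targets in increasing order and rejecting any under which an Accept and a Reject string meet in one state with the same remainder; add a state when all current targets are rejected. Accepting states are where Accept strings end.
a: 0a undefined. 0a->0: ok.
b: 0b undefined. 0b->0: no, a/aab meet in 0. Open state 1: 0b->1.
c: 0c undefined. 0c->0: no, aca/ac meet in 0. 0c->1: ok.
bc: 1c undefined. 1c->0: no, bcaa/cc meet in 0. 1c->1: ok.
cb: 1b undefined. 1b->0: ok.
aca: 1a undefined. 1a->0: ok.
All examples now run through 2 states with every (state, symbol) defined. Accept strings end in {0}, Reject strings end in {1}; accept={0}.

states=2 start=0 accept={0} delta: 0a->0 0b->1 0c->1 1a->0 1b->0 1c->1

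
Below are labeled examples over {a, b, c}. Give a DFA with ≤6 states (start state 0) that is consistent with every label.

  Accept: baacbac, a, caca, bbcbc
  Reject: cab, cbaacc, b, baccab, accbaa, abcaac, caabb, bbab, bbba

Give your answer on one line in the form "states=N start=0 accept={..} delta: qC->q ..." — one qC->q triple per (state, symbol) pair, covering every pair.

states=3 start=0 accept={0} delta: 0a->0 0b->1 0c->0 1a->1 1b->1 1c->2 2a->1 2b->0 2c->1

Fold the examples into a partial DFA from state 0: repeatedly fix the first undefined (state, symbol) met by the shortest-then-alphabetical prefix, trying targets in increasing order and rejecting any under which an Accept and a Reject string meet in one state with the same remainder; add a state when all current targets are rejected. Accepting states are where Accept strings end.
a: 0a undefined. 0a->0: ok.
b: 0b undefined. 0b->0: no, a/b meet in 0. Open state 1: 0b->1.
c: 0c undefined. 0c->0: ok.
ba: 1a undefined. 1a->0: no, baacbac/cbaacc meet in 0. 1a->1: ok.
bb: 1b undefined. 1b->0: no, a/caabb meet in 0. 1b->1: ok.
abc: 1c undefined. 1c->0: no, baacbac/cbaacc meet in 0. 1c->1: no, baacbac/cab meet in 1. Open state 2: 1c->2.
abca: 2a undefined. 2a->0: no, a/abcaac meet in 0. 2a->1: ok.
bacc: 2c undefined. 2c->0: no, a/cbaacc meet in 0. 2c->1: ok.
bbcb: 2b undefined. 2b->0: ok.
All examples now run through 3 states with every (state, symbol) defined. Accept strings end in {0}, Reject strings end in {1,2}; accept={0}.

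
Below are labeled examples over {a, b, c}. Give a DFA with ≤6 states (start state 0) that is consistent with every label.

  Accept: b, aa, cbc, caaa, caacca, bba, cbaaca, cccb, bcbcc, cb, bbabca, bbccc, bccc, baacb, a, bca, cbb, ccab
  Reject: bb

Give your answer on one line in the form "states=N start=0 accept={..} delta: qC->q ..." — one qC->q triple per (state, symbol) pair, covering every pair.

Fold the examples into a partial DFA from state 0: repeatedly fix the first undefined (state, symbol) met by the shortest-then-alphabetical prefix, trying targets in increasing order and rejecting any under which an Accept and a Reject string meet in one state with the same remainder; add a state when all current targets are rejected. Accepting states are where Accept strings end.
a: 0a undefined. 0a->0: ok.
b: 0b undefined. 0b->0: no, b/bb meet in 0. Open state 1: 0b->1.
c: 0c undefined. 0c->0: no, cbb/bb meet in 1 with "b" left. 0c->1: no, cb/bb meet in 1 with "b" left. Open state 2: 0c->2.
ba: 1a undefined. 1a->0: ok.
bb: 1b undefined. 1b->0: no, aa/bb meet in 0. 1b->1: no, b/bb meet in 1. 1b->2: ok.
bc: 1c undefined. 1c->0: no, bcbcc/bb meet in 2. 1c->1: ok.
ca: 2a undefined. 2a->0: ok.
cb: 2b undefined. 2b->0: no, cbc/bb meet in 2. 2b->1: no, cbb/bb meet in 2. 2b->2: no, cb/bb meet in 2. Open state 3: 2b->3.
cc: 2c undefined. 2c->0: no, bcbcc/bb meet in 2. 2c->1: no, cccb/bb meet in 2. 2c->2: no, bcbcc/bb meet in 2. 2c->3: ok.
cba: 3a undefined. 3a->0: ok.
cbb: 3b undefined. 3b->0: ok.
cbc: 3c undefined. 3c->0: no, bbccc/bb meet in 2. 3c->1: no, cccb/bb meet in 2. 3c->2: no, cbc/bb meet in 2. 3c->3: ok.
All examples now run through 4 states with every (state, symbol) defined. Accept strings end in {0,1,3}, Reject strings end in {2}; accept={0,1,3}.

states=4 start=0 accept={0,1,3} delta: 0a->0 0b->1 0c->2 1a->0 1b->2 1c->1 2a->0 2b->3 2c->3 3a->0 3b->0 3c->3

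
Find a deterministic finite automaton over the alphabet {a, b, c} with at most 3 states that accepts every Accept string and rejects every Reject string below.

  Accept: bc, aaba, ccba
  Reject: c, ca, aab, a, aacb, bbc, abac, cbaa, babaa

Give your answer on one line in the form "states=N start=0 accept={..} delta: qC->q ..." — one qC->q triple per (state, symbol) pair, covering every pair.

states=3 start=0 accept={2} delta: 0a->0 0b->1 0c->0 1a->2 1b->0 1c->2 2a->0 2b->0 2c->0

State merging on the prefix tree: take the shortest (then alphabetical) example prefix whose next move is undefined and point that move at state 0, else 1, else 2, ...; a target is out if some Accept/Reject pair would then sit in one state with the same input left (inseparable). If every existing state is out, open a new one.
a: 0a undefined. 0a->0: ok.
b: 0b undefined. 0b->0: no, bc/c meet in 0 with "c" left. Open state 1: 0b->1.
c: 0c undefined. 0c->0: ok.
ba: 1a undefined. 1a->0: no, aaba/c meet in 0. 1a->1: no, bc/abac meet in 1 with "c" left. Open state 2: 1a->2.
bb: 1b undefined. 1b->0: ok.
bc: 1c undefined. 1c->0: no, bc/c meet in 0. 1c->1: no, bc/aab meet in 1. 1c->2: ok.
bab: 2b undefined. 2b->0: ok.
abac: 2c undefined. 2c->0: ok.
cbaa: 2a undefined. 2a->0: ok.
All examples now run through 3 states with every (state, symbol) defined. Accept strings end in {2}, Reject strings end in {0,1}; accept={2}.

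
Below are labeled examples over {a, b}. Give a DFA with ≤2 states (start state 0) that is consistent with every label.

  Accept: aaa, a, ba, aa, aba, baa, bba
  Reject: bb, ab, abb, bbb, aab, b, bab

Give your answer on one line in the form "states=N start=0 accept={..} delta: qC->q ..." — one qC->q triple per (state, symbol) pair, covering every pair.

Fold the examples into a partial DFA from state 0: repeatedly fix the first undefined (state, symbol) met by the shortest-then-alphabetical prefix, trying targets in increasing order and rejecting any under which an Accept and a Reject string meet in one state with the same remainder; add a state when all current targets are rejected. Accepting states are where Accept strings end.
a: 0a undefined. 0a->0: ok.
b: 0b undefined. 0b->0: no, aaa/bb meet in 0. Open state 1: 0b->1.
ba: 1a undefined. 1a->0: ok.
bb: 1b undefined. 1b->0: no, aaa/bb meet in 0. 1b->1: ok.
All examples now run through 2 states with every (state, symbol) defined. Accept strings end in {0}, Reject strings end in {1}; accept={0}.

states=2 start=0 accept={0} delta: 0a->0 0b->1 1a->0 1b->1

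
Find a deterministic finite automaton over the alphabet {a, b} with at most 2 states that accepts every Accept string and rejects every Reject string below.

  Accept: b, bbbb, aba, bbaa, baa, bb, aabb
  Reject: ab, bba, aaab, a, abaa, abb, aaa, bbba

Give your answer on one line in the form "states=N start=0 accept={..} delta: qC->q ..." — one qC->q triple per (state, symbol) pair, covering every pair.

states=2 start=0 accept={0} delta: 0a->1 0b->0 1a->0 1b->1

State merging on the prefix tree: take the shortest (then alphabetical) example prefix whose next move is undefined and point that move at state 0, else 1, else 2, ...; a target is out if some Accept/Reject pair would then sit in one state with the same input left (inseparable). If every existing state is out, open a new one.
a: 0a undefined. 0a->0: no, b/ab meet in 0 with "b" left. Open state 1: 0a->1.
b: 0b undefined. 0b->0: ok.
aa: 1a undefined. 1a->0: ok.
ab: 1b undefined. 1b->0: no, b/ab meet in 0. 1b->1: ok.
All examples now run through 2 states with every (state, symbol) defined. Accept strings end in {0}, Reject strings end in {1}; accept={0}.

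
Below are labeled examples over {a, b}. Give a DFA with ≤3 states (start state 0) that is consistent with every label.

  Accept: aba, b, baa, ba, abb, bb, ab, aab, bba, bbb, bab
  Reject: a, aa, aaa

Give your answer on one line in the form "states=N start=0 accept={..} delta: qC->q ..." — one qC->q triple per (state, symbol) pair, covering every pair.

Grow the machine one transition at a time. Run the examples from 0; the earliest place one falls off (shortest prefix, ties alphabetical) gets sent to the lowest-numbered state that keeps every Accept/Reject pair distinguishable — a pair clashes when both reach the same state with identical unread suffix — and to a fresh state only if none does.
a: 0a undefined. 0a->0: ok.
b: 0b undefined. 0b->0: no, aba/a meet in 0. Open state 1: 0b->1.
ba: 1a undefined. 1a->0: no, aba/a meet in 0. 1a->1: ok.
bb: 1b undefined. 1b->0: no, abb/a meet in 0. 1b->1: ok.
All examples now run through 2 states with every (state, symbol) defined. Accept strings end in {1}, Reject strings end in {0}; accept={1}.

states=2 start=0 accept={1} delta: 0a->0 0b->1 1a->1 1b->1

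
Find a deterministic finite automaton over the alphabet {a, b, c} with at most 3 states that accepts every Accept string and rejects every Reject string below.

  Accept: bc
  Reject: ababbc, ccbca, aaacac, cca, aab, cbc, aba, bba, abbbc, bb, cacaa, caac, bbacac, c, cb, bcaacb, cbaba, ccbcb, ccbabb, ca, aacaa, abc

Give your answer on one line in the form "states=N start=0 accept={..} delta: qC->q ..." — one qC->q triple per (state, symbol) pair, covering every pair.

states=3 start=0 accept={0} delta: 0a->1 0b->1 0c->1 1a->2 1b->2 1c->0 2a->2 2b->1 2c->1

Fold the examples into a partial DFA from state 0: repeatedly fix the first undefined (state, symbol) met by the shortest-then-alphabetical prefix, trying targets in increasing order and rejecting any under which an Accept and a Reject string meet in one state with the same remainder; add a state when all current targets are rejected. Accepting states are where Accept strings end.
a: 0a undefined. 0a->0: no, bc/abc meet in 0 with "bc" left. Open state 1: 0a->1.
b: 0b undefined. 0b->0: no, bc/c meet in 0 with "c" left. 0b->1: ok.
c: 0c undefined. 0c->0: no, bc/cbc meet in 1 with "c" left. 0c->1: ok.
aa: 1a undefined. 1a->0: no, bc/caac meet in 1 with "c" left. 1a->1: no, bc/caac meet in 1 with "c" left. Open state 2: 1a->2.
ab: 1b undefined. 1b->0: no, bc/ababbc meet in 1 with "c" left. 1b->1: no, bc/cbc meet in 1 with "c" left. 1b->2: ok.
bc: 1c undefined. 1c->0: ok.
aaa: 2a undefined. 2a->0: no, bc/aba meet in 0. 2a->1: no, bc/aaacac meet in 0. 2a->2: ok.
aab: 2b undefined. 2b->0: no, bc/ababbc meet in 0. 2b->1: ok.
aac: 2c undefined. 2c->0: no, bc/ababbc meet in 0. 2c->1: ok.
All examples now run through 3 states with every (state, symbol) defined. Accept strings end in {0}, Reject strings end in {1,2}; accept={0}.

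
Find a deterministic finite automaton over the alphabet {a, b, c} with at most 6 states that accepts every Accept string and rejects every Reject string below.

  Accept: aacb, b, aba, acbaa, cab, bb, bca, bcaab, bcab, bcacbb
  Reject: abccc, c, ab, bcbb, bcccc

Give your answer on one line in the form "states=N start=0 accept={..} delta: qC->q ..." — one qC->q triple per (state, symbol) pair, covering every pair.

Fold the examples into a partial DFA from state 0: repeatedly fix the first undefined (state, symbol) met by the shortest-then-alphabetical prefix, trying targets in increasing order and rejecting any under which an Accept and a Reject string meet in one state with the same remainder; add a state when all current targets are rejected. Accepting states are where Accept strings end.
a: 0a undefined. 0a->0: no, b/ab meet in 0 with "b" left. Open state 1: 0a->1.
b: 0b undefined. 0b->0: ok.
c: 0c undefined. 0c->0: no, b/c meet in 0. 0c->1: ok.
aa: 1a undefined. 1a->0: no, aacb/ab meet in 1 with "b" left. 1a->1: no, cab/ab meet in 1 with "b" left. Open state 2: 1a->2.
ab: 1b undefined. 1b->0: no, b/ab meet in 0. 1b->1: ok.
ac: 1c undefined. 1c->0: no, b/abccc meet in 0. 1c->1: ok.
aac: 2c undefined. 2c->0: ok.
cab: 2b undefined. 2b->0: ok.
bcaa: 2a undefined. 2a->0: ok.
All examples now run through 3 states with every (state, symbol) defined. Accept strings end in {0,2}, Reject strings end in {1}; accept={0,2}.

states=3 start=0 accept={0,2} delta: 0a->1 0b->0 0c->1 1a->2 1b->1 1c->1 2a->0 2b->0 2c->0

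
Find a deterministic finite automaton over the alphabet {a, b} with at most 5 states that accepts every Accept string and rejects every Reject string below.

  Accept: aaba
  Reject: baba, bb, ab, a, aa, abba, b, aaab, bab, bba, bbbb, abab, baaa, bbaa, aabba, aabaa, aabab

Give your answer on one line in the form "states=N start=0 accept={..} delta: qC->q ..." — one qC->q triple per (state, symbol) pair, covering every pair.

State merging on the prefix tree: take the shortest (then alphabetical) example prefix whose next move is undefined and point that move at state 0, else 1, else 2, ...; a target is out if some Accept/Reject pair would then sit in one state with the same input left (inseparable). If every existing state is out, open a new one.
a: 0a undefined. 0a->0: ok.
b: 0b undefined. 0b->0: no, aaba/baba meet in 0. Open state 1: 0b->1.
ba: 1a undefined. 1a->0: no, aaba/baba meet in 0. 1a->1: no, aaba/ab meet in 1. Open state 2: 1a->2.
bb: 1b undefined. 1b->0: ok.
baa: 2a undefined. 2a->0: ok.
bab: 2b undefined. 2b->0: ok.
All examples now run through 3 states with every (state, symbol) defined. Accept strings end in {2}, Reject strings end in {0,1}; accept={2}.

states=3 start=0 accept={2} delta: 0a->0 0b->1 1a->2 1b->0 2a->0 2b->0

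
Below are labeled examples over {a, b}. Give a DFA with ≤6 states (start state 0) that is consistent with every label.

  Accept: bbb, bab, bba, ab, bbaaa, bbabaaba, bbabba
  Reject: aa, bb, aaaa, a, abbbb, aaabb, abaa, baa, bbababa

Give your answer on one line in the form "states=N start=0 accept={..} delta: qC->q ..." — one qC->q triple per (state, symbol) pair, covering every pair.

states=6 start=0 accept={1,3} delta: 0a->0 0b->1 1a->0 1b->2 2a->3 2b->1 3a->2 3b->4 4a->5 4b->2 5a->1 5b->0

Fold the examples into a partial DFA from state 0: repeatedly fix the first undefined (state, symbol) met by the shortest-then-alphabetical prefix, trying targets in increasing order and rejecting any under which an Accept and a Reject string meet in one state with the same remainder; add a state when all current targets are rejected. Accepting states are where Accept strings end.
a: 0a undefined. 0a->0: ok.
b: 0b undefined. 0b->0: no, bbb/aa meet in 0. Open state 1: 0b->1.
ba: 1a undefined. 1a->0: ok.
bb: 1b undefined. 1b->0: no, bba/aa meet in 0. 1b->1: no, bbb/bb meet in 1. Open state 2: 1b->2.
bba: 2a undefined. 2a->0: no, bba/aa meet in 0. 2a->1: no, bab/bbababa meet in 1. 2a->2: no, bba/bb meet in 2. Open state 3: 2a->3.
bbb: 2b undefined. 2b->0: no, bbb/aa meet in 0. 2b->1: ok.
bbaa: 3a undefined. 3a->0: no, bbaaa/aa meet in 0. 3a->1: no, bbaaa/aa meet in 0. 3a->2: ok.
bbab: 3b undefined. 3b->0: no, bbabaaba/aa meet in 0. 3b->1: no, bbabaaba/aa meet in 0. 3b->2: no, bba/bbababa meet in 3. 3b->3: no, bbabaaba/bb meet in 2. Open state 4: 3b->4.
bbaba: 4a undefined. 4a->0: no, bbabaaba/aa meet in 0. 4a->1: no, bba/bbababa meet in 3. 4a->2: no, bbabaaba/bb meet in 2. 4a->3: no, bba/bbababa meet in 3. 4a->4: no, bbabaaba/bbababa meet in 4 with "ba" left. Open state 5: 4a->5.
bbabb: 4b undefined. 4b->0: no, bbabba/aa meet in 0. 4b->1: no, bbabba/aa meet in 0. 4b->2: ok.
bbabaa: 5a undefined. 5a->0: no, bbabaaba/aa meet in 0. 5a->1: ok.
bbabab: 5b undefined. 5b->0: ok.
All examples now run through 6 states with every (state, symbol) defined. Accept strings end in {1,3}, Reject strings end in {0,2}; accept={1,3}.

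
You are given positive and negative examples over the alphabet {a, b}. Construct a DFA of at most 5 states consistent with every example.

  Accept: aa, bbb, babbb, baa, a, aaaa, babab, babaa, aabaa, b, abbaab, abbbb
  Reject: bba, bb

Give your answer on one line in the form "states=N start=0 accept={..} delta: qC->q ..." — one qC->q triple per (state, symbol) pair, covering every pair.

states=3 start=0 accept={0,1} delta: 0a->0 0b->1 1a->0 1b->2 2a->2 2b->0

Grow the machine one transition at a time. Run the examples from 0; the earliest place one falls off (shortest prefix, ties alphabetical) gets sent to the lowest-numbered state that keeps every Accept/Reject pair distinguishable — a pair clashes when both reach the same state with identical unread suffix — and to a fresh state only if none does.
a: 0a undefined. 0a->0: ok.
b: 0b undefined. 0b->0: no, aa/bba meet in 0. Open state 1: 0b->1.
ba: 1a undefined. 1a->0: ok.
bb: 1b undefined. 1b->0: no, aa/bba meet in 0. 1b->1: no, aa/bba meet in 0. Open state 2: 1b->2.
bba: 2a undefined. 2a->0: no, aa/bba meet in 0. 2a->1: no, babab/bba meet in 1. 2a->2: ok.
bbb: 2b undefined. 2b->0: ok.
All examples now run through 3 states with every (state, symbol) defined. Accept strings end in {0,1}, Reject strings end in {2}; accept={0,1}.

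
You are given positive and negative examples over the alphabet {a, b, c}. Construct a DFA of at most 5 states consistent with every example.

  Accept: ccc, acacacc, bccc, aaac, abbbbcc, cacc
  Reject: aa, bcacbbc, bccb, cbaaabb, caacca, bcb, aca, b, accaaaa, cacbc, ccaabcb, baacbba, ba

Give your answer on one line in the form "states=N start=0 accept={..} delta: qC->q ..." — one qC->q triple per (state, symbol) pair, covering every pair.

Fold the examples into a partial DFA from state 0: repeatedly fix the first undefined (state, symbol) met by the shortest-then-alphabetical prefix, trying targets in increasing order and rejecting any under which an Accept and a Reject string meet in one state with the same remainder; add a state when all current targets are rejected. Accepting states are where Accept strings end.
a: 0a undefined. 0a->0: ok.
b: 0b undefined. 0b->0: ok.
c: 0c undefined. 0c->0: no, ccc/aa meet in 0. Open state 1: 0c->1.
ca: 1a undefined. 1a->0: ok.
cb: 1b undefined. 1b->0: no, aaac/bcacbbc meet in 1. 1b->1: no, acacacc/bcacbbc meet in 1 with "c" left. Open state 2: 1b->2.
cc: 1c undefined. 1c->0: no, acacacc/aa meet in 0. 1c->1: ok.
cba: 2a undefined. 2a->0: ok.
cacbc: 2c undefined. 2c->0: ok.
baacbb: 2b undefined. 2b->0: no, ccc/bcacbbc meet in 1. 2b->1: no, ccc/bcacbbc meet in 1. 2b->2: ok.
All examples now run through 3 states with every (state, symbol) defined. Accept strings end in {1}, Reject strings end in {0,2}; accept={1}.

states=3 start=0 accept={1} delta: 0a->0 0b->0 0c->1 1a->0 1b->2 1c->1 2a->0 2b->2 2c->0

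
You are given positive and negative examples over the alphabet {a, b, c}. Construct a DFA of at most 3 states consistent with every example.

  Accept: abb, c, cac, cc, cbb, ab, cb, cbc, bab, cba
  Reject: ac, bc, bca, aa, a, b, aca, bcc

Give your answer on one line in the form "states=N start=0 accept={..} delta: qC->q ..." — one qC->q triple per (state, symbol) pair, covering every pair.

Grow the machine one transition at a time. Run the examples from 0; the earliest place one falls off (shortest prefix, ties alphabetical) gets sent to the lowest-numbered state that keeps every Accept/Reject pair distinguishable — a pair clashes when both reach the same state with identical unread suffix — and to a fresh state only if none does.
a: 0a undefined. 0a->0: no, c/ac meet in 0 with "c" left. Open state 1: 0a->1.
b: 0b undefined. 0b->0: no, c/bc meet in 0 with "c" left. 0b->1: ok.
c: 0c undefined. 0c->0: no, cac/ac meet in 1 with "c" left. 0c->1: no, c/a meet in 1. Open state 2: 0c->2.
aa: 1a undefined. 1a->0: no, bab/a meet in 1. 1a->1: ok.
ab: 1b undefined. 1b->0: no, abb/aa meet in 1. 1b->1: no, abb/aa meet in 1. 1b->2: ok.
ac: 1c undefined. 1c->0: no, c/bcc meet in 2. 1c->1: ok.
ca: 2a undefined. 2a->0: ok.
cb: 2b undefined. 2b->0: no, cbb/ac meet in 1. 2b->1: no, abb/ac meet in 1. 2b->2: ok.
cc: 2c undefined. 2c->0: ok.
All examples now run through 3 states with every (state, symbol) defined. Accept strings end in {0,2}, Reject strings end in {1}; accept={0,2}.

states=3 start=0 accept={0,2} delta: 0a->1 0b->1 0c->2 1a->1 1b->2 1c->1 2a->0 2b->2 2c->0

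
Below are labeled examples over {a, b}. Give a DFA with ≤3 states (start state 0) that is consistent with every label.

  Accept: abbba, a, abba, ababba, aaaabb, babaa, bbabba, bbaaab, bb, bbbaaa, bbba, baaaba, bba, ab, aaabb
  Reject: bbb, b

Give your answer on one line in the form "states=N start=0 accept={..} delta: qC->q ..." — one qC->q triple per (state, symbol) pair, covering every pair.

states=3 start=0 accept={0,1} delta: 0a->1 0b->2 1a->0 1b->1 2a->0 2b->0

Grow the machine one transition at a time. Run the examples from 0; the earliest place one falls off (shortest prefix, ties alphabetical) gets sent to the lowest-numbered state that keeps every Accept/Reject pair distinguishable — a pair clashes when both reach the same state with identical unread suffix — and to a fresh state only if none does.
a: 0a undefined. 0a->0: no, ab/b meet in 0 with "b" left. Open state 1: 0a->1.
b: 0b undefined. 0b->0: no, bb/bbb meet in 0. 0b->1: no, a/b meet in 1. Open state 2: 0b->2.
aa: 1a undefined. 1a->0: ok.
ab: 1b undefined. 1b->0: no, aaabb/b meet in 2. 1b->1: ok.
ba: 2a undefined. 2a->0: ok.
bb: 2b undefined. 2b->0: ok.
All examples now run through 3 states with every (state, symbol) defined. Accept strings end in {0,1}, Reject strings end in {2}; accept={0,1}.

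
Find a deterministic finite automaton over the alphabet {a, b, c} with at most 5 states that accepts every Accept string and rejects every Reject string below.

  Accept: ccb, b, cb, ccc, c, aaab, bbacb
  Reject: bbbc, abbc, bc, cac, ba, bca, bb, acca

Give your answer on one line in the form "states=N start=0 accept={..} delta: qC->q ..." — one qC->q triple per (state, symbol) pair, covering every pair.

Fold the examples into a partial DFA from state 0: repeatedly fix the first undefined (state, symbol) met by the shortest-then-alphabetical prefix, trying targets in increasing order and rejecting any under which an Accept and a Reject string meet in one state with the same remainder; add a state when all current targets are rejected. Accepting states are where Accept strings end.
a: 0a undefined. 0a->0: ok.
b: 0b undefined. 0b->0: no, b/ba meet in 0. Open state 1: 0b->1.
c: 0c undefined. 0c->0: no, ccc/cac meet in 0. 0c->1: no, cb/bb meet in 1 with "b" left. Open state 2: 0c->2.
ba: 1a undefined. 1a->0: ok.
bb: 1b undefined. 1b->0: no, c/abbc meet in 2. 1b->1: no, b/bb meet in 1. 1b->2: no, c/bb meet in 2. Open state 3: 1b->3.
bc: 1c undefined. 1c->0: ok.
ca: 2a undefined. 2a->0: no, c/cac meet in 2. 2a->1: ok.
cb: 2b undefined. 2b->0: no, cb/bc meet in 0. 2b->1: ok.
cc: 2c undefined. 2c->0: ok.
bba: 3a undefined. 3a->0: ok.
bbb: 3b undefined. 3b->0: no, ccc/bbbc meet in 2. 3b->1: ok.
abbc: 3c undefined. 3c->0: ok.
All examples now run through 4 states with every (state, symbol) defined. Accept strings end in {1,2}, Reject strings end in {0,3}; accept={1,2}.

states=4 start=0 accept={1,2} delta: 0a->0 0b->1 0c->2 1a->0 1b->3 1c->0 2a->1 2b->1 2c->0 3a->0 3b->1 3c->0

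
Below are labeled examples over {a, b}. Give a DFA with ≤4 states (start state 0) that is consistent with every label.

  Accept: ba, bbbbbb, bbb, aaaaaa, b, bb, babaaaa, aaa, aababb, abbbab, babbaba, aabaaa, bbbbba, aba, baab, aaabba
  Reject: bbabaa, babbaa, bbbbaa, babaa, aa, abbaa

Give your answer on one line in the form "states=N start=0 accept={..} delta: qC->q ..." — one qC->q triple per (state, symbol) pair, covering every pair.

states=3 start=0 accept={0,1} delta: 0a->1 0b->0 1a->2 1b->0 2a->0 2b->0

Fold the examples into a partial DFA from state 0: repeatedly fix the first undefined (state, symbol) met by the shortest-then-alphabetical prefix, trying targets in increasing order and rejecting any under which an Accept and a Reject string meet in one state with the same remainder; add a state when all current targets are rejected. Accepting states are where Accept strings end.
a: 0a undefined. 0a->0: no, aaaaaa/aa meet in 0. Open state 1: 0a->1.
b: 0b undefined. 0b->0: ok.
aa: 1a undefined. 1a->0: no, bbbbbb/bbbbaa meet in 0. 1a->1: no, ba/bbbbaa meet in 1. Open state 2: 1a->2.
ab: 1b undefined. 1b->0: ok.
aaa: 2a undefined. 2a->0: ok.
aab: 2b undefined. 2b->0: ok.
All examples now run through 3 states with every (state, symbol) defined. Accept strings end in {0,1}, Reject strings end in {2}; accept={0,1}.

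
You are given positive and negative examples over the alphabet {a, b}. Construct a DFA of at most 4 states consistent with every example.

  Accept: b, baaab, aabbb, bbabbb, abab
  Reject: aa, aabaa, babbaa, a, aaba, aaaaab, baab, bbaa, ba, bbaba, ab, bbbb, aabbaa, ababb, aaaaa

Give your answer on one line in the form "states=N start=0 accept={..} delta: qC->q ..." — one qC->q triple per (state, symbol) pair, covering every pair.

states=4 start=0 accept={2} delta: 0a->1 0b->2 1a->0 1b->1 2a->0 2b->3 3a->0 3b->2

Fold the examples into a partial DFA from state 0: repeatedly fix the first undefined (state, symbol) met by the shortest-then-alphabetical prefix, trying targets in increasing order and rejecting any under which an Accept and a Reject string meet in one state with the same remainder; add a state when all current targets are rejected. Accepting states are where Accept strings end.
a: 0a undefined. 0a->0: no, b/aaaaab meet in 0 with "b" left. Open state 1: 0a->1.
b: 0b undefined. 0b->0: no, b/bbbb meet in 0. 0b->1: no, b/a meet in 1. Open state 2: 0b->2.
aa: 1a undefined. 1a->0: ok.
ab: 1b undefined. 1b->0: no, b/ababb meet in 2. 1b->1: ok.
ba: 2a undefined. 2a->0: ok.
bb: 2b undefined. 2b->0: no, bbabbb/aabaa meet in 1. 2b->1: no, aabbb/aabaa meet in 1. 2b->2: no, b/bbbb meet in 2. Open state 3: 2b->3.
bba: 3a undefined. 3a->0: ok.
bbb: 3b undefined. 3b->0: no, b/bbbb meet in 2. 3b->1: no, aabbb/aabaa meet in 1. 3b->2: ok.
All examples now run through 4 states with every (state, symbol) defined. Accept strings end in {2}, Reject strings end in {0,1,3}; accept={2}.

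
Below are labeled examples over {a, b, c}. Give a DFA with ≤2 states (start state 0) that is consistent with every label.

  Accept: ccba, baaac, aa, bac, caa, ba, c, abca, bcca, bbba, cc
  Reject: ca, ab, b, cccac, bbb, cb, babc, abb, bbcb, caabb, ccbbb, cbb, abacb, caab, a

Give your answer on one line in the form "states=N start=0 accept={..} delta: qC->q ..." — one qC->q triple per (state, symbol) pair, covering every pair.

Grow the machine one transition at a time. Run the examples from 0; the earliest place one falls off (shortest prefix, ties alphabetical) gets sent to the lowest-numbered state that keeps every Accept/Reject pair distinguishable — a pair clashes when both reach the same state with identical unread suffix — and to a fresh state only if none does.
a: 0a undefined. 0a->0: no, aa/a meet in 0. Open state 1: 0a->1.
b: 0b undefined. 0b->0: no, ba/a meet in 1. 0b->1: ok.
c: 0c undefined. 0c->0: ok.
aa: 1a undefined. 1a->0: ok.
ab: 1b undefined. 1b->0: no, ccba/ab meet in 0. 1b->1: ok.
bc: 1c undefined. 1c->0: no, ccba/cccac meet in 0. 1c->1: ok.
All examples now run through 2 states with every (state, symbol) defined. Accept strings end in {0}, Reject strings end in {1}; accept={0}.

states=2 start=0 accept={0} delta: 0a->1 0b->1 0c->0 1a->0 1b->1 1c->1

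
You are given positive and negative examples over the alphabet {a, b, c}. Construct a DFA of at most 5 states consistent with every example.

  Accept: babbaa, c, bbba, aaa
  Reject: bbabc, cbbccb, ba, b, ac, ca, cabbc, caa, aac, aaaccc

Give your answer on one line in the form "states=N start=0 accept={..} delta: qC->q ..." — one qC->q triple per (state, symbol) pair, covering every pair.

states=4 start=0 accept={0,3} delta: 0a->1 0b->1 0c->0 1a->2 1b->2 1c->1 2a->3 2b->2 2c->1 3a->0 3b->1 3c->1

State merging on the prefix tree: take the shortest (then alphabetical) example prefix whose next move is undefined and point that move at state 0, else 1, else 2, ...; a target is out if some Accept/Reject pair would then sit in one state with the same input left (inseparable). If every existing state is out, open a new one.
a: 0a undefined. 0a->0: no, c/ac meet in 0 with "c" left. Open state 1: 0a->1.
b: 0b undefined. 0b->0: no, bbba/ba meet in 1. 0b->1: ok.
c: 0c undefined. 0c->0: ok.
aa: 1a undefined. 1a->0: no, c/ba meet in 0. 1a->1: no, aaa/ba meet in 1. Open state 2: 1a->2.
ac: 1c undefined. 1c->0: no, c/ac meet in 0. 1c->1: ok.
bb: 1b undefined. 1b->0: no, c/bbabc meet in 0. 1b->1: no, bbba/ba meet in 2. 1b->2: ok.
aaa: 2a undefined. 2a->0: no, c/aaaccc meet in 0. 2a->1: no, aaa/b meet in 1. 2a->2: no, aaa/ba meet in 2. Open state 3: 2a->3.
aac: 2c undefined. 2c->0: no, c/aac meet in 0. 2c->1: ok.
bab: 2b undefined. 2b->0: no, c/cabbc meet in 0. 2b->1: no, bbba/cbbccb meet in 2. 2b->2: ok.
aaac: 3c undefined. 3c->0: no, c/aaaccc meet in 0. 3c->1: ok.
bbab: 3b undefined. 3b->0: no, c/bbabc meet in 0. 3b->1: ok.
babbaa: 3a undefined. 3a->0: ok.
All examples now run through 4 states with every (state, symbol) defined. Accept strings end in {0,3}, Reject strings end in {1,2}; accept={0,3}.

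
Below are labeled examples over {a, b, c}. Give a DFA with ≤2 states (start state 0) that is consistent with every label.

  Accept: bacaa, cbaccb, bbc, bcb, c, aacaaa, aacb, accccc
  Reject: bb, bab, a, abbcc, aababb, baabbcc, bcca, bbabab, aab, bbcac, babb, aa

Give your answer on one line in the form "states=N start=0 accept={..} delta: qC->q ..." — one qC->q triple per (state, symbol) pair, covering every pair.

states=2 start=0 accept={1} delta: 0a->0 0b->0 0c->1 1a->1 1b->1 1c->0

State merging on the prefix tree: take the shortest (then alphabetical) example prefix whose next move is undefined and point that move at state 0, else 1, else 2, ...; a target is out if some Accept/Reject pair would then sit in one state with the same input left (inseparable). If every existing state is out, open a new one.
a: 0a undefined. 0a->0: ok.
b: 0b undefined. 0b->0: ok.
c: 0c undefined. 0c->0: no, bacaa/bb meet in 0. Open state 1: 0c->1.
cb: 1b undefined. 1b->0: no, bcb/bb meet in 0. 1b->1: ok.
acc: 1c undefined. 1c->0: ok.
cba: 1a undefined. 1a->0: no, bacaa/bb meet in 0. 1a->1: ok.
All examples now run through 2 states with every (state, symbol) defined. Accept strings end in {1}, Reject strings end in {0}; accept={1}.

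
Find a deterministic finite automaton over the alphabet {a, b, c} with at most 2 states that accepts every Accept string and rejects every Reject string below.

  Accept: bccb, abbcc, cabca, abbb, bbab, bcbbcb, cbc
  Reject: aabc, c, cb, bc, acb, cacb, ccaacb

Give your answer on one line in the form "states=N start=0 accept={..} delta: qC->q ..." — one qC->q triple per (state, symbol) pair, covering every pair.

Grow the machine one transition at a time. Run the examples from 0; the earliest place one falls off (shortest prefix, ties alphabetical) gets sent to the lowest-numbered state that keeps every Accept/Reject pair distinguishable — a pair clashes when both reach the same state with identical unread suffix — and to a fresh state only if none does.
a: 0a undefined. 0a->0: ok.
b: 0b undefined. 0b->0: ok.
c: 0c undefined. 0c->0: no, bccb/aabc meet in 0. Open state 1: 0c->1.
ca: 1a undefined. 1a->0: ok.
cb: 1b undefined. 1b->0: no, cabca/cb meet in 0. 1b->1: ok.
cc: 1c undefined. 1c->0: ok.
All examples now run through 2 states with every (state, symbol) defined. Accept strings end in {0}, Reject strings end in {1}; accept={0}.

states=2 start=0 accept={0} delta: 0a->0 0b->0 0c->1 1a->0 1b->1 1c->0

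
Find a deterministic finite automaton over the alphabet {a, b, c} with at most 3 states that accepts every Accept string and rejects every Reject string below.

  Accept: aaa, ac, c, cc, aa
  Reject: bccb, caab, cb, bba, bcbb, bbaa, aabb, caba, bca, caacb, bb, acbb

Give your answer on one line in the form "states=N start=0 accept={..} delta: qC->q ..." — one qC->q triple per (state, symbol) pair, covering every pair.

Grow the machine one transition at a time. Run the examples from 0; the earliest place one falls off (shortest prefix, ties alphabetical) gets sent to the lowest-numbered state that keeps every Accept/Reject pair distinguishable — a pair clashes when both reach the same state with identical unread suffix — and to a fresh state only if none does.
a: 0a undefined. 0a->0: ok.
b: 0b undefined. 0b->0: no, aaa/bba meet in 0. Open state 1: 0b->1.
c: 0c undefined. 0c->0: ok.
bb: 1b undefined. 1b->0: no, aaa/bba meet in 0. 1b->1: ok.
bc: 1c undefined. 1c->0: no, aaa/bca meet in 0. 1c->1: ok.
bba: 1a undefined. 1a->0: no, aaa/bba meet in 0. 1a->1: ok.
All examples now run through 2 states with every (state, symbol) defined. Accept strings end in {0}, Reject strings end in {1}; accept={0}.

states=2 start=0 accept={0} delta: 0a->0 0b->1 0c->0 1a->1 1b->1 1c->1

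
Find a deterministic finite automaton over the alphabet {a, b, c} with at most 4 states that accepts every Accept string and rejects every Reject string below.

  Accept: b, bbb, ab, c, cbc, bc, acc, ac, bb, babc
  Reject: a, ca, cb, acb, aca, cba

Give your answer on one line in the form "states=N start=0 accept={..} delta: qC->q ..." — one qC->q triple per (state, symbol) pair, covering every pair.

Grow the machine one transition at a time. Run the examples from 0; the earliest place one falls off (shortest prefix, ties alphabetical) gets sent to the lowest-numbered state that keeps every Accept/Reject pair distinguishable — a pair clashes when both reach the same state with identical unread suffix — and to a fresh state only if none does.
a: 0a undefined. 0a->0: ok.
b: 0b undefined. 0b->0: no, b/a meet in 0. Open state 1: 0b->1.
c: 0c undefined. 0c->0: no, b/cb meet in 1. 0c->1: no, bb/cb meet in 1 with "b" left. Open state 2: 0c->2.
ba: 1a undefined. 1a->0: ok.
bb: 1b undefined. 1b->0: no, bb/a meet in 0. 1b->1: ok.
bc: 1c undefined. 1c->0: no, bc/a meet in 0. 1c->1: ok.
ca: 2a undefined. 2a->0: ok.
cb: 2b undefined. 2b->0: ok.
acc: 2c undefined. 2c->0: no, acc/a meet in 0. 2c->1: ok.
All examples now run through 3 states with every (state, symbol) defined. Accept strings end in {1,2}, Reject strings end in {0}; accept={1,2}.

states=3 start=0 accept={1,2} delta: 0a->0 0b->1 0c->2 1a->0 1b->1 1c->1 2a->0 2b->0 2c->1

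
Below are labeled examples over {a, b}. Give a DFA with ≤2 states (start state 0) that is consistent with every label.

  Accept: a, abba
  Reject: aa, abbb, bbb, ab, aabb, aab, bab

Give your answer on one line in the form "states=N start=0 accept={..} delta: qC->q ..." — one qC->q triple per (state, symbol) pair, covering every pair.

State merging on the prefix tree: take the shortest (then alphabetical) example prefix whose next move is undefined and point that move at state 0, else 1, else 2, ...; a target is out if some Accept/Reject pair would then sit in one state with the same input left (inseparable). If every existing state is out, open a new one.
a: 0a undefined. 0a->0: no, a/aa meet in 0. Open state 1: 0a->1.
b: 0b undefined. 0b->0: ok.
aa: 1a undefined. 1a->0: ok.
ab: 1b undefined. 1b->0: ok.
All examples now run through 2 states with every (state, symbol) defined. Accept strings end in {1}, Reject strings end in {0}; accept={1}.

states=2 start=0 accept={1} delta: 0a->1 0b->0 1a->0 1b->0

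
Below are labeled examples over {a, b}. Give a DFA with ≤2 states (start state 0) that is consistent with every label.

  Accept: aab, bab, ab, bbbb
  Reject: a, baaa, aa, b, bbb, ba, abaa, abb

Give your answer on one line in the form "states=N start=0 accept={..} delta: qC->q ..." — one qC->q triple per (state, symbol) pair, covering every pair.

Grow the machine one transition at a time. Run the examples from 0; the earliest place one falls off (shortest prefix, ties alphabetical) gets sent to the lowest-numbered state that keeps every Accept/Reject pair distinguishable — a pair clashes when both reach the same state with identical unread suffix — and to a fresh state only if none does.
a: 0a undefined. 0a->0: no, aab/b meet in 0 with "b" left. Open state 1: 0a->1.
b: 0b undefined. 0b->0: no, bbbb/b meet in 0. 0b->1: ok.
aa: 1a undefined. 1a->0: no, aab/a meet in 1. 1a->1: ok.
ab: 1b undefined. 1b->0: ok.
All examples now run through 2 states with every (state, symbol) defined. Accept strings end in {0}, Reject strings end in {1}; accept={0}.

states=2 start=0 accept={0} delta: 0a->1 0b->1 1a->1 1b->0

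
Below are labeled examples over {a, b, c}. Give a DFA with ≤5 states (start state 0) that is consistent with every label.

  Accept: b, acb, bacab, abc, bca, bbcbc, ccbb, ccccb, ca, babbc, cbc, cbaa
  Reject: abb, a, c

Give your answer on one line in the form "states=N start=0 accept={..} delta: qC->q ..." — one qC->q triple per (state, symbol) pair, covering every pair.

states=4 start=0 accept={1,3} delta: 0a->0 0b->1 0c->2 1a->0 1b->2 1c->3 2a->3 2b->3 2c->1 3a->3 3b->1 3c->3

Grow the machine one transition at a time. Run the examples from 0; the earliest place one falls off (shortest prefix, ties alphabetical) gets sent to the lowest-numbered state that keeps every Accept/Reject pair distinguishable — a pair clashes when both reach the same state with identical unread suffix — and to a fresh state only if none does.
a: 0a undefined. 0a->0: ok.
b: 0b undefined. 0b->0: no, b/abb meet in 0. Open state 1: 0b->1.
c: 0c undefined. 0c->0: no, ccbb/abb meet in 1 with "b" left. 0c->1: no, b/c meet in 1. Open state 2: 0c->2.
ba: 1a undefined. 1a->0: ok.
bb: 1b undefined. 1b->0: no, babbc/c meet in 2. 1b->1: no, b/abb meet in 1. 1b->2: ok.
bc: 1c undefined. 1c->0: no, abc/a meet in 0. 1c->1: no, bca/a meet in 0. 1c->2: no, abc/abb meet in 2. Open state 3: 1c->3.
ca: 2a undefined. 2a->0: no, ca/a meet in 0. 2a->1: no, bacab/abb meet in 2. 2a->2: no, ca/abb meet in 2. 2a->3: ok.
cb: 2b undefined. 2b->0: no, acb/a meet in 0. 2b->1: no, cbaa/a meet in 0. 2b->2: no, acb/abb meet in 2. 2b->3: ok.
cc: 2c undefined. 2c->0: no, ccbb/abb meet in 2. 2c->1: ok.
bca: 3a undefined. 3a->0: no, bca/a meet in 0. 3a->1: no, cbaa/a meet in 0. 3a->2: no, bca/abb meet in 2. 3a->3: ok.
cbc: 3c undefined. 3c->0: no, cbc/a meet in 0. 3c->1: no, ccccb/abb meet in 2. 3c->2: no, cbc/abb meet in 2. 3c->3: ok.
bacab: 3b undefined. 3b->0: no, bacab/a meet in 0. 3b->1: ok.
All examples now run through 4 states with every (state, symbol) defined. Accept strings end in {1,3}, Reject strings end in {0,2}; accept={1,3}.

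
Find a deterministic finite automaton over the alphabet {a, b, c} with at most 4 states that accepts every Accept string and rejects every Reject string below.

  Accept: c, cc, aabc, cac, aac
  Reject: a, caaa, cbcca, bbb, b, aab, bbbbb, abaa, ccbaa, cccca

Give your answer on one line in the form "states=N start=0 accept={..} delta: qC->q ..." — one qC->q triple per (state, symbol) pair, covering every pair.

states=2 start=0 accept={1} delta: 0a->0 0b->0 0c->1 1a->0 1b->0 1c->1

Fold the examples into a partial DFA from state 0: repeatedly fix the first undefined (state, symbol) met by the shortest-then-alphabetical prefix, trying targets in increasing order and rejecting any under which an Accept and a Reject string meet in one state with the same remainder; add a state when all current targets are rejected. Accepting states are where Accept strings end.
a: 0a undefined. 0a->0: ok.
b: 0b undefined. 0b->0: ok.
c: 0c undefined. 0c->0: no, c/a meet in 0. Open state 1: 0c->1.
ca: 1a undefined. 1a->0: ok.
cb: 1b undefined. 1b->0: ok.
cc: 1c undefined. 1c->0: no, cc/a meet in 0. 1c->1: ok.
All examples now run through 2 states with every (state, symbol) defined. Accept strings end in {1}, Reject strings end in {0}; accept={1}.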